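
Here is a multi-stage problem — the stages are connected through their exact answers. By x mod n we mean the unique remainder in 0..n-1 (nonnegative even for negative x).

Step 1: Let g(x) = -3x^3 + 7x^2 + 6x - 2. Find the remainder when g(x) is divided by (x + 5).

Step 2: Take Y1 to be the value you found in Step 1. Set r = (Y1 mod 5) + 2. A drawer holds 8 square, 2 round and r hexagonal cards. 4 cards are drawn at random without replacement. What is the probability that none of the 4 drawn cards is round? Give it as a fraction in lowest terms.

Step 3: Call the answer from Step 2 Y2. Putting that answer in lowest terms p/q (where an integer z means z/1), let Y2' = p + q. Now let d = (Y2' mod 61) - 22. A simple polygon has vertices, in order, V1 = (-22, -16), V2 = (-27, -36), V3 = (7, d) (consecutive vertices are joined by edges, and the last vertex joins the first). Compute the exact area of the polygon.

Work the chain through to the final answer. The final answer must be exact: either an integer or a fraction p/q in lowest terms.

225

Step 1: remainder = value at the root: -3*(-5)^3 + 7*(-5)^2 + 6*(-5)^1 - 2 = (375) + (175) + (-30) + (-2) = 518; answer 518
Step 2: Y1 = 518; r = 5; total draws C(15,4) = 1365; favorable C(13,4) = 715; P = 11/21; answer 11/21
Step 3: Y2 = 11/21; threaded value p + q = 32; d = 10; cross terms: (-22*-36 - -27*-16)=360, (-27*10 - 7*-36)=-18, (7*-16 - -22*10)=108; twice the area = |450| = 450; area = 225; answer 225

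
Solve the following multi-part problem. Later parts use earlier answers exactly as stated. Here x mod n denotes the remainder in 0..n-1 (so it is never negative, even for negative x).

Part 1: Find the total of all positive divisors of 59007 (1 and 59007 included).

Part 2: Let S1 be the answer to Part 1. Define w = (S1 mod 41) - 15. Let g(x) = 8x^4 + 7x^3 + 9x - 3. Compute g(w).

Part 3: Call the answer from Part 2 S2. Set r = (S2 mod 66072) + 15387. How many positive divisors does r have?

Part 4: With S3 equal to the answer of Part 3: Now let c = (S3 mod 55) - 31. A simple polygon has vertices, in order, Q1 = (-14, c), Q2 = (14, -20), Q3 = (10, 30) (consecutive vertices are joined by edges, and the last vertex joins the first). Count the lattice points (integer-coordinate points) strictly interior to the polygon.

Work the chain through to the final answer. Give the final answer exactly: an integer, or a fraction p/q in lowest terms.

685

Part 1: 59007 = 3 * 13 * 17 * 89; sigma = (1 + 3) * (1 + 13) * (1 + 17) * (1 + 89) = 4 * 14 * 18 * 90 = 90720; answer 90720
Part 2: S1 = 90720; w = 13; 8*(13)^4 + 7*(13)^3 + 9*(13)^1 - 3 = (228488) + (15379) + (117) + (-3) = 243981; answer 243981
Part 3: S2 = 243981; r = 61152; 61152 = 2^5 * 3 * 7^2 * 13; number of divisors = (5+1) * (1+1) * (2+1) * (1+1) = 72; answer 72
Part 4: S3 = 72; c = -14; cross terms: (-14*-20 - 14*-14)=476, (14*30 - 10*-20)=620, (10*-14 - -14*30)=280; twice the area = |1376| = 1376; area = 688; boundary points = 2 + 2 + 4 = 8; strictly interior points = area - boundary/2 + 1 = 685; answer 685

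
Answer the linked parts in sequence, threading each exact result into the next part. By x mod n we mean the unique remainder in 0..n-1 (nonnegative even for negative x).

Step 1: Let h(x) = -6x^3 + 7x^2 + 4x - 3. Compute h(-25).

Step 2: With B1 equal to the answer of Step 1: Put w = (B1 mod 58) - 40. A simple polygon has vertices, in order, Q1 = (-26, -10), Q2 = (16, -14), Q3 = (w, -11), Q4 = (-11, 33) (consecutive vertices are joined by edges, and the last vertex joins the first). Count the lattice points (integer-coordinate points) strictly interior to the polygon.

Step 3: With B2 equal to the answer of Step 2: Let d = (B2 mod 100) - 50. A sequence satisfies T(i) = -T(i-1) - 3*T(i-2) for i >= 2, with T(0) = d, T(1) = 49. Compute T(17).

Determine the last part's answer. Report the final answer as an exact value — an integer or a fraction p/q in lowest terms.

598444

Step 1: -6*(-25)^3 + 7*(-25)^2 + 4*(-25)^1 - 3 = (93750) + (4375) + (-100) + (-3) = 98022; answer 98022
Step 2: B1 = 98022; w = -38; cross terms: (-26*-14 - 16*-10)=524, (16*-11 - -38*-14)=-708, (-38*33 - -11*-11)=-1375, (-11*-10 - -26*33)=968; twice the area = |-591| = 591; area = 591/2; boundary points = 2 + 3 + 1 + 1 = 7; strictly interior points = area - boundary/2 + 1 = 293; answer 293
Step 3: B2 = 293; d = 43; T(2) = -1*(49) - 3*(43) = -178; iterating: T(2)=-178, T(3)=31, T(4)=503, T(5)=-596, T(6)=-913, T(7)=2701, T(8)=38, T(9)=-8141, T(10)=8027, T(11)=16396, T(12)=-40477, T(13)=-8711, T(14)=130142, T(15)=-104009, T(16)=-286417, T(17)=598444; answer 598444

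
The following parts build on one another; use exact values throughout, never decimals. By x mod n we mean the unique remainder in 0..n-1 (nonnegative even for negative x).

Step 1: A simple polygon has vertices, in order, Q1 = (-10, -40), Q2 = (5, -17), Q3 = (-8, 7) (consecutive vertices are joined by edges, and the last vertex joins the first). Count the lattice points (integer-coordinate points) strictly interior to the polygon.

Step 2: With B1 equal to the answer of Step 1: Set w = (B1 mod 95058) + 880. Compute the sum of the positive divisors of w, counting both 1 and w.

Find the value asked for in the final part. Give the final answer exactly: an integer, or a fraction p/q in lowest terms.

1792

Step 1: cross terms: (-10*-17 - 5*-40)=370, (5*7 - -8*-17)=-101, (-8*-40 - -10*7)=390; twice the area = |659| = 659; area = 659/2; boundary points = 1 + 1 + 1 = 3; strictly interior points = area - boundary/2 + 1 = 329; answer 329
Step 2: B1 = 329; w = 1209; 1209 = 3 * 13 * 31; sigma = (1 + 3) * (1 + 13) * (1 + 31) = 4 * 14 * 32 = 1792; answer 1792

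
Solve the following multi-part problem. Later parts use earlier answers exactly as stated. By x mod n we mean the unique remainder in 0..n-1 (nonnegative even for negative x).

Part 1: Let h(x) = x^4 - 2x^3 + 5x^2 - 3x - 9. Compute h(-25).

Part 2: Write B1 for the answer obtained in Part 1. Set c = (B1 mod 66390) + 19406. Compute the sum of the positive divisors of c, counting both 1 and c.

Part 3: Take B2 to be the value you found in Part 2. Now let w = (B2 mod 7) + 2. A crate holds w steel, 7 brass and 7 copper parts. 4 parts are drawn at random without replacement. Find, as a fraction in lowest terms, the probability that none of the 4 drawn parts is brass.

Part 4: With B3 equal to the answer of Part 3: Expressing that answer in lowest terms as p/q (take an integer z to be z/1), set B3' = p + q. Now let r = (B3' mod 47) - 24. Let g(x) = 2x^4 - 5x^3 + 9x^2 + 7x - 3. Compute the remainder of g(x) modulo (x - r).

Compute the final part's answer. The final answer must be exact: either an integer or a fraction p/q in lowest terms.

Part 1: 1*(-25)^4 - 2*(-25)^3 + 5*(-25)^2 - 3*(-25)^1 - 9 = (390625) + (31250) + (3125) + (75) + (-9) = 425066; answer 425066
Part 2: B1 = 425066; c = 46132; 46132 = 2^2 * 19 * 607; sigma = (1 + 2 + 4) * (1 + 19) * (1 + 607) = 7 * 20 * 608 = 85120; answer 85120
Part 3: B2 = 85120; w = 2; total draws C(16,4) = 1820; favorable C(9,4) = 126; P = 9/130; answer 9/130
Part 4: B3 = 9/130; threaded value p + q = 139; r = 21; remainder = value at the root: 2*(21)^4 - 5*(21)^3 + 9*(21)^2 + 7*(21)^1 - 3 = (388962) + (-46305) + (3969) + (147) + (-3) = 346770; answer 346770

346770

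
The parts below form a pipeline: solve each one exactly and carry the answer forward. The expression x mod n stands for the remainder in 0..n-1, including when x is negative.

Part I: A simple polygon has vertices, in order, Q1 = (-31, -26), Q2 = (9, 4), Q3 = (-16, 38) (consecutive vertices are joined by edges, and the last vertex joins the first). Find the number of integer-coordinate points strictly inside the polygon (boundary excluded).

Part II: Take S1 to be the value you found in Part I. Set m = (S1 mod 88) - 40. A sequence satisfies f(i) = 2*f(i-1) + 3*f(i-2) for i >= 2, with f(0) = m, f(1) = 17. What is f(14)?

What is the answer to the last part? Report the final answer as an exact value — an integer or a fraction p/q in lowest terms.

Part I: cross terms: (-31*4 - 9*-26)=110, (9*38 - -16*4)=406, (-16*-26 - -31*38)=1594; twice the area = |2110| = 2110; area = 1055; boundary points = 10 + 1 + 1 = 12; strictly interior points = area - boundary/2 + 1 = 1050; answer 1050
Part II: S1 = 1050; m = 42; f(2) = 2*(17) + 3*(42) = 160; iterating: f(2)=160, f(3)=371, f(4)=1222, f(5)=3557, f(6)=10780, f(7)=32231, f(8)=96802, f(9)=290297, f(10)=871000, f(11)=2612891, f(12)=7838782, f(13)=23516237, f(14)=70548820; answer 70548820

70548820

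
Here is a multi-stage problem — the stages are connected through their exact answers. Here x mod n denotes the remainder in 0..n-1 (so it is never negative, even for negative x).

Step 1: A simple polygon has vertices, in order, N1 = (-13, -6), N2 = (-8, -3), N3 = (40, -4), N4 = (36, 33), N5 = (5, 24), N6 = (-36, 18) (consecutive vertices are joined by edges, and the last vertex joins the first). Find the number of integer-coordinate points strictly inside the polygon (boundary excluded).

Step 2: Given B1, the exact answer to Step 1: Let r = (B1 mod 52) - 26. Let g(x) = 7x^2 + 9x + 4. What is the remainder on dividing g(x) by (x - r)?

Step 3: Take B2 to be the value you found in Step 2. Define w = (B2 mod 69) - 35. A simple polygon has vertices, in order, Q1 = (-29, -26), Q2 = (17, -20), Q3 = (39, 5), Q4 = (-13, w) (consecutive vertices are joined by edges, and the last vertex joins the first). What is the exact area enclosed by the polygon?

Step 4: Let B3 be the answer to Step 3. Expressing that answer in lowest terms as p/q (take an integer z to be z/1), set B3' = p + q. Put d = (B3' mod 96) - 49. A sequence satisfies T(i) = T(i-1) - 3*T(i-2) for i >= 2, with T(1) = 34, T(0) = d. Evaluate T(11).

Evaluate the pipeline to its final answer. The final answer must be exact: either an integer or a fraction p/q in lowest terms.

Step 1: cross terms: (-13*-3 - -8*-6)=-9, (-8*-4 - 40*-3)=152, (40*33 - 36*-4)=1464, (36*24 - 5*33)=699, (5*18 - -36*24)=954, (-36*-6 - -13*18)=450; twice the area = |3710| = 3710; area = 1855; boundary points = 1 + 1 + 1 + 1 + 1 + 1 = 6; strictly interior points = area - boundary/2 + 1 = 1853; answer 1853
Step 2: B1 = 1853; r = 7; remainder = value at the root: 7*(7)^2 + 9*(7)^1 + 4 = (343) + (63) + (4) = 410; answer 410
Step 3: B2 = 410; w = 30; cross terms: (-29*-20 - 17*-26)=1022, (17*5 - 39*-20)=865, (39*30 - -13*5)=1235, (-13*-26 - -29*30)=1208; twice the area = |4330| = 4330; area = 2165; answer 2165
Step 4: B3 = 2165; threaded value p + q = 2166; d = 5; T(2) = 1*(34) - 3*(5) = 19; iterating: T(2)=19, T(3)=-83, T(4)=-140, T(5)=109, T(6)=529, T(7)=202, T(8)=-1385, T(9)=-1991, T(10)=2164, T(11)=8137; answer 8137

8137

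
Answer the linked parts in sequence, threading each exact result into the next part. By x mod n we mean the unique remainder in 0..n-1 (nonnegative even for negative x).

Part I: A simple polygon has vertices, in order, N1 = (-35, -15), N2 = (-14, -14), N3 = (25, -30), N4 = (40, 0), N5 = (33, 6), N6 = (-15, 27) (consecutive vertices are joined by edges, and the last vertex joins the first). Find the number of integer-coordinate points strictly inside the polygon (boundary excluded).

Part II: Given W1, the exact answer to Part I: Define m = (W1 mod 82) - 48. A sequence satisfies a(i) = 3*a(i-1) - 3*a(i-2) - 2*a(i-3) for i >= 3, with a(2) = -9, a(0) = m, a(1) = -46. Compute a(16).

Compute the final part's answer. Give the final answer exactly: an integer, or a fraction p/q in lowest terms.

3848336

Part I: cross terms: (-35*-14 - -14*-15)=280, (-14*-30 - 25*-14)=770, (25*0 - 40*-30)=1200, (40*6 - 33*0)=240, (33*27 - -15*6)=981, (-15*-15 - -35*27)=1170; twice the area = |4641| = 4641; area = 4641/2; boundary points = 1 + 1 + 15 + 1 + 3 + 2 = 23; strictly interior points = area - boundary/2 + 1 = 2310; answer 2310
Part II: W1 = 2310; m = -34; a(3) = 3*(-9) - 3*(-46) - 2*(-34) = 179; iterating: a(3)=179, a(4)=656, a(5)=1449, a(6)=2021, a(7)=404, a(8)=-7749, a(9)=-28501, a(10)=-63064, a(11)=-88191, a(12)=-18379, a(13)=335564, a(14)=1238211, a(15)=2744699, a(16)=3848336; answer 3848336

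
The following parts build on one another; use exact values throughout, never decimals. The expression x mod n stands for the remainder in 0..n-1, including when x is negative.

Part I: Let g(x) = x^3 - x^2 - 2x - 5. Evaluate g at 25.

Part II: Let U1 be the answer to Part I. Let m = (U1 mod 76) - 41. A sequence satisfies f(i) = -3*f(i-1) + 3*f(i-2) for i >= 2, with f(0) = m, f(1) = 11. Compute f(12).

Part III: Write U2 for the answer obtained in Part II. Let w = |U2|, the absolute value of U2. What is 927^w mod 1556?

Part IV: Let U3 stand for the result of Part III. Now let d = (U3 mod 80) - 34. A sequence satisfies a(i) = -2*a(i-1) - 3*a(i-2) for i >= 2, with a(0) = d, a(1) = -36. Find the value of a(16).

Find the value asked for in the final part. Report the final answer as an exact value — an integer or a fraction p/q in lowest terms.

-175953

Part I: 1*(25)^3 - 1*(25)^2 - 2*(25)^1 - 5 = (15625) + (-625) + (-50) + (-5) = 14945; answer 14945
Part II: U1 = 14945; m = 8; f(2) = -3*(11) + 3*(8) = -9; iterating: f(2)=-9, f(3)=60, f(4)=-207, f(5)=801, f(6)=-3024, f(7)=11475, f(8)=-43497, f(9)=164916, f(10)=-625239, f(11)=2370465, f(12)=-8987112; answer -8987112
Part III: U2 = -8987112; w = 8987112; squarings mod 1556: 927^1=927, 927^2=417, 927^4=1173, 927^8=425, 927^16=129, 927^32=1081, 927^64=5, 927^128=25, 927^256=625, 927^512=69, 927^1024=93, 927^2048=869, 927^4096=501, 927^8192=485, 927^16384=269, 927^32768=785, 927^65536=49, 927^131072=845, 927^262144=1377, 927^524288=921, 927^1048576=221, 927^2097152=605, 927^4194304=365, 927^8388608=965; 927^8987112 = 927^8 * 927^32 * 927^64 * 927^128 * 927^256 * 927^8192 * 927^65536 * 927^524288 * 927^8388608 = 625 (mod 1556); answer 625
Part IV: U3 = 625; d = 31; a(2) = -2*(-36) - 3*(31) = -21; iterating: a(2)=-21, a(3)=150, a(4)=-237, a(5)=24, a(6)=663, a(7)=-1398, a(8)=807, a(9)=2580, a(10)=-7581, a(11)=7422, a(12)=7899, a(13)=-38064, a(14)=52431, a(15)=9330, a(16)=-175953; answer -175953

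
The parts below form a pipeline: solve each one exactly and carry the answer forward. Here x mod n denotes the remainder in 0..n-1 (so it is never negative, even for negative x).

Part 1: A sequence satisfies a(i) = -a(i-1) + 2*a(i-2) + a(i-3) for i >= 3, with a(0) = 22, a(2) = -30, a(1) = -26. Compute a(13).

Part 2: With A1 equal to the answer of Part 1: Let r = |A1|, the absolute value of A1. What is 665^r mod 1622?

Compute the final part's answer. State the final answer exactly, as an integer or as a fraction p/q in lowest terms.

145

Part 1: a(3) = -1*(-30) + 2*(-26) + 1*(22) = 0; iterating: a(3)=0, a(4)=-86, a(5)=56, a(6)=-228, a(7)=254, a(8)=-654, a(9)=934, a(10)=-1988, a(11)=3202, a(12)=-6244, a(13)=10660; answer 10660
Part 2: A1 = 10660; r = 10660; squarings mod 1622: 665^1=665, 665^2=1041, 665^4=185, 665^8=163, 665^16=617, 665^32=1141, 665^64=1037, 665^128=1605, 665^256=289, 665^512=799, 665^1024=955, 665^2048=461, 665^4096=39, 665^8192=1521; 665^10660 = 665^4 * 665^32 * 665^128 * 665^256 * 665^2048 * 665^8192 = 145 (mod 1622); answer 145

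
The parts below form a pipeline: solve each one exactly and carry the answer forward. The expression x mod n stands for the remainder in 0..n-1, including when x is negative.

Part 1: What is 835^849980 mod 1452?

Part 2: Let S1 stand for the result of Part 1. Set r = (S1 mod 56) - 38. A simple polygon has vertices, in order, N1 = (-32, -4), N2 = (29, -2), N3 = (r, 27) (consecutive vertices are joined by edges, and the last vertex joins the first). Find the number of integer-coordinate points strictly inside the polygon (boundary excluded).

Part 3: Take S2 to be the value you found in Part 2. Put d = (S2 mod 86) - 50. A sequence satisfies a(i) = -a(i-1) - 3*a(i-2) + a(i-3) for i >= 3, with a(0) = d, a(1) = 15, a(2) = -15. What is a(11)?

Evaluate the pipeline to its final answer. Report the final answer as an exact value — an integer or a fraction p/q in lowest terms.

Part 1: squarings mod 1452: 835^1=835, 835^2=265, 835^4=529, 835^8=1057, 835^16=661, 835^32=1321, 835^64=1189, 835^128=925, 835^256=397, 835^512=793, 835^1024=133, 835^2048=265, 835^4096=529, 835^8192=1057, 835^16384=661, 835^32768=1321, 835^65536=1189, 835^131072=925, 835^262144=397, 835^524288=793; 835^849980 = 835^4 * 835^8 * 835^16 * 835^32 * 835^2048 * 835^4096 * 835^8192 * 835^16384 * 835^32768 * 835^262144 * 835^524288 = 1321 (mod 1452); answer 1321
Part 2: S1 = 1321; r = -5; cross terms: (-32*-2 - 29*-4)=180, (29*27 - -5*-2)=773, (-5*-4 - -32*27)=884; twice the area = |1837| = 1837; area = 1837/2; boundary points = 1 + 1 + 1 = 3; strictly interior points = area - boundary/2 + 1 = 918; answer 918
Part 3: S2 = 918; d = 8; a(3) = -1*(-15) - 3*(15) + 1*(8) = -22; iterating: a(3)=-22, a(4)=82, a(5)=-31, a(6)=-237, a(7)=412, a(8)=268, a(9)=-1741, a(10)=1349, a(11)=4142; answer 4142

4142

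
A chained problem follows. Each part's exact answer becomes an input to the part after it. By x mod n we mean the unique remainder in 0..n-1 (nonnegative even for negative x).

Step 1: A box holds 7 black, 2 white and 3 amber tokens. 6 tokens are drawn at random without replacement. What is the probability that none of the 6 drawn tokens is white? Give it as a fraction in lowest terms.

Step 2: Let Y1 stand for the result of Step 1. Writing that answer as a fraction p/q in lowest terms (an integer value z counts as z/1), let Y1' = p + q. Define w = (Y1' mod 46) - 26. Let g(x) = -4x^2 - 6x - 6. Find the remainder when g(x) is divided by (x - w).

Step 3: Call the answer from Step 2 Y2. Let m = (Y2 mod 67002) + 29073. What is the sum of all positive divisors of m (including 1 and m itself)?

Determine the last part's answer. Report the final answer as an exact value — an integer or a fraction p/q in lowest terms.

96060

Step 1: total draws C(12,6) = 924; favorable C(10,6) = 210; P = 5/22; answer 5/22
Step 2: Y1 = 5/22; threaded value p + q = 27; w = 1; remainder = value at the root: -4*(1)^2 - 6*(1)^1 - 6 = (-4) + (-6) + (-6) = -16; answer -16
Step 3: Y2 = -16; m = 96059; 96059 is prime, so its only divisors are 1 and 96059; sigma = 1 + 96059 = 96060; answer 96060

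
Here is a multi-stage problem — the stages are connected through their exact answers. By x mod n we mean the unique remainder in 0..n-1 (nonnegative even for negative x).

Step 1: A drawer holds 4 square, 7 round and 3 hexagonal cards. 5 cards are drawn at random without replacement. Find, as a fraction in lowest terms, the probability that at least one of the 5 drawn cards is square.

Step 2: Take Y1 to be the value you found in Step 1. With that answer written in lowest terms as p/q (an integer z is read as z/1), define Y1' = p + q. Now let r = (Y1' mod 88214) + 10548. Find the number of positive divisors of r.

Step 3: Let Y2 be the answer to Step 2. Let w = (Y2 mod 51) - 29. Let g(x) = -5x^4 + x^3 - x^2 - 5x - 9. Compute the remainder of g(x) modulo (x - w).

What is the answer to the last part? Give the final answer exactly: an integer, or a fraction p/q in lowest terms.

Step 1: total draws C(14,5) = 2002; complement C(10,5) = 252; favorable 2002 - 252 = 1750; P = 125/143; answer 125/143
Step 2: Y1 = 125/143; threaded value p + q = 268; r = 10816; 10816 = 2^6 * 13^2; number of divisors = (6+1) * (2+1) = 21; answer 21
Step 3: Y2 = 21; w = -8; remainder = value at the root: -5*(-8)^4 + 1*(-8)^3 - 1*(-8)^2 - 5*(-8)^1 - 9 = (-20480) + (-512) + (-64) + (40) + (-9) = -21025; answer -21025

-21025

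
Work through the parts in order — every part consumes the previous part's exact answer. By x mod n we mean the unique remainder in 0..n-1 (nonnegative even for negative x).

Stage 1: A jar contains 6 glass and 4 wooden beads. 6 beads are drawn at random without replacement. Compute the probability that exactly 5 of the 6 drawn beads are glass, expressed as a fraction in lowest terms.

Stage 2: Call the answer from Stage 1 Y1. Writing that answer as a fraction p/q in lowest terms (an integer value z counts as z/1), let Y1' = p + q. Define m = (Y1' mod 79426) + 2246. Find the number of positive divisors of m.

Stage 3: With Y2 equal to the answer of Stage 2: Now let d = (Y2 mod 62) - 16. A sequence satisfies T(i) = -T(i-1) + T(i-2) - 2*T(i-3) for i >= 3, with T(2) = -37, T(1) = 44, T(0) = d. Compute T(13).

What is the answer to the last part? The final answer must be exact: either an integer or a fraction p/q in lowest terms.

108854

Stage 1: total draws C(10,6) = 210; favorable C(6,5)*C(4,1) = 24; P = 4/35; answer 4/35
Stage 2: Y1 = 4/35; threaded value p + q = 39; m = 2285; 2285 = 5 * 457; number of divisors = (1+1) * (1+1) = 4; answer 4
Stage 3: Y2 = 4; d = -12; T(3) = -1*(-37) + 1*(44) - 2*(-12) = 105; iterating: T(3)=105, T(4)=-230, T(5)=409, T(6)=-849, T(7)=1718, T(8)=-3385, T(9)=6801, T(10)=-13622, T(11)=27193, T(12)=-54417, T(13)=108854; answer 108854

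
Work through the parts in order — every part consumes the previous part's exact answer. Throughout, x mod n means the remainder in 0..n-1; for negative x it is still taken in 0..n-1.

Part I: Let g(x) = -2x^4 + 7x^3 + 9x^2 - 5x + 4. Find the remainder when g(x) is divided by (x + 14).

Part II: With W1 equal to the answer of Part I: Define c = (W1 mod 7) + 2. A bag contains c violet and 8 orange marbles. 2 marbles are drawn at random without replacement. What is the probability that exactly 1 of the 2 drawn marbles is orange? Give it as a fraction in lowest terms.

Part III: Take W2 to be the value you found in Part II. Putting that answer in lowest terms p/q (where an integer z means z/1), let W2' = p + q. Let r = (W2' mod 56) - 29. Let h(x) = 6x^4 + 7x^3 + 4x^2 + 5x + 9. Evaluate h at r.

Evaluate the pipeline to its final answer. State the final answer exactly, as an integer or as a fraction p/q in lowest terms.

Part I: remainder = value at the root: -2*(-14)^4 + 7*(-14)^3 + 9*(-14)^2 - 5*(-14)^1 + 4 = (-76832) + (-19208) + (1764) + (70) + (4) = -94202; answer -94202
Part II: W1 = -94202; c = 6; total draws C(14,2) = 91; favorable C(8,1)*C(6,1) = 48; P = 48/91; answer 48/91
Part III: W2 = 48/91; threaded value p + q = 139; r = -2; 6*(-2)^4 + 7*(-2)^3 + 4*(-2)^2 + 5*(-2)^1 + 9 = (96) + (-56) + (16) + (-10) + (9) = 55; answer 55

55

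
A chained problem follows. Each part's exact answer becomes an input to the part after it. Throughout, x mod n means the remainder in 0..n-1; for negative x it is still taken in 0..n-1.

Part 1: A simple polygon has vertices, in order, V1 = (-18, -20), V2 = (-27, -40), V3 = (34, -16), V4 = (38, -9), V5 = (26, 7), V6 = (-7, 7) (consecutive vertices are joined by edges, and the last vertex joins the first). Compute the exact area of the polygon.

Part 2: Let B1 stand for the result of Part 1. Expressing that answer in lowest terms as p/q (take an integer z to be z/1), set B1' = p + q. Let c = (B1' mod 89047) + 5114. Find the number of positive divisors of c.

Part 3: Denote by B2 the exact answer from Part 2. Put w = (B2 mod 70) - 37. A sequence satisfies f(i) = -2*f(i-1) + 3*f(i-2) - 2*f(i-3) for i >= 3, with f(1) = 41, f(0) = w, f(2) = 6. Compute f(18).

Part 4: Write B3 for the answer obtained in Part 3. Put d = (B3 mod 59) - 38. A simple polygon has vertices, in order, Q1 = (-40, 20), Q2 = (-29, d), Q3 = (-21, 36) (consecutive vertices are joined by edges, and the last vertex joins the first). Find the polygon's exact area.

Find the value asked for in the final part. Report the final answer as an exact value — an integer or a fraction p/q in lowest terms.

499/2

Part 1: cross terms: (-18*-40 - -27*-20)=180, (-27*-16 - 34*-40)=1792, (34*-9 - 38*-16)=302, (38*7 - 26*-9)=500, (26*7 - -7*7)=231, (-7*-20 - -18*7)=266; twice the area = |3271| = 3271; area = 3271/2; answer 3271/2
Part 2: B1 = 3271/2; threaded value p + q = 3273; c = 8387; 8387 is prime, so its only divisors are 1 and 8387; count = 2; answer 2
Part 3: B2 = 2; w = -35; f(3) = -2*(6) + 3*(41) - 2*(-35) = 181; iterating: f(3)=181, f(4)=-426, f(5)=1383, f(6)=-4406, f(7)=13813, f(8)=-43610, f(9)=137471, f(10)=-433398, f(11)=1366429, f(12)=-4307994, f(13)=13582071, f(14)=-42820982, f(15)=135004165, f(16)=-425635418, f(17)=1341925295, f(18)=-4230765174; answer -4230765174
Part 4: B3 = -4230765174; d = 3; cross terms: (-40*3 - -29*20)=460, (-29*36 - -21*3)=-981, (-21*20 - -40*36)=1020; twice the area = |499| = 499; area = 499/2; answer 499/2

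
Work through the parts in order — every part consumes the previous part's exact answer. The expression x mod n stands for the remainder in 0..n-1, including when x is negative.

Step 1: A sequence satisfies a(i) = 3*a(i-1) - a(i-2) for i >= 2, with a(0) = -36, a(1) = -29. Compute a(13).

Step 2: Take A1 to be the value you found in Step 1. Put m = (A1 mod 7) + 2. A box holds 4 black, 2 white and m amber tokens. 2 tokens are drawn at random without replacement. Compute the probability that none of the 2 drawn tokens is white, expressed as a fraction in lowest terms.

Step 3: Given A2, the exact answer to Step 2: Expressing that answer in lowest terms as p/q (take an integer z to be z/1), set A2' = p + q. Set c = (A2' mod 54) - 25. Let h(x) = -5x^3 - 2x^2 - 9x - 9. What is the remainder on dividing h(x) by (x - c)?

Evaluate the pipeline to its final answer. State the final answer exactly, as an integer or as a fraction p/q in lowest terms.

1053

Step 1: a(2) = 3*(-29) - 1*(-36) = -51; iterating: a(2)=-51, a(3)=-124, a(4)=-321, a(5)=-839, a(6)=-2196, a(7)=-5749, a(8)=-15051, a(9)=-39404, a(10)=-103161, a(11)=-270079, a(12)=-707076, a(13)=-1851149; answer -1851149
Step 2: A1 = -1851149; m = 3; total draws C(9,2) = 36; favorable C(7,2) = 21; P = 7/12; answer 7/12
Step 3: A2 = 7/12; threaded value p + q = 19; c = -6; remainder = value at the root: -5*(-6)^3 - 2*(-6)^2 - 9*(-6)^1 - 9 = (1080) + (-72) + (54) + (-9) = 1053; answer 1053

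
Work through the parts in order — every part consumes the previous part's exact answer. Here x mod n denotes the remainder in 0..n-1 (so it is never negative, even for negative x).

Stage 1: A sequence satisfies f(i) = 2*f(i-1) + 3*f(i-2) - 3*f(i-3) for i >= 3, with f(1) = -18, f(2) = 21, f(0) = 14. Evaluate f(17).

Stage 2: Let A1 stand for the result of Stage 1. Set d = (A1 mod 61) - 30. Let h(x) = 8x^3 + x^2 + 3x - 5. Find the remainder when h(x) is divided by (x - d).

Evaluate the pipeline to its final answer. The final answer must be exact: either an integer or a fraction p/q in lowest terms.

Stage 1: f(3) = 2*(21) + 3*(-18) - 3*(14) = -54; iterating: f(3)=-54, f(4)=9, f(5)=-207, f(6)=-225, f(7)=-1098, f(8)=-2250, f(9)=-7119, f(10)=-17694, f(11)=-49995, f(12)=-131715, f(13)=-360333, f(14)=-965826, f(15)=-2617506, f(16)=-7051491, f(17)=-19058022; answer -19058022
Stage 2: A1 = -19058022; d = -5; remainder = value at the root: 8*(-5)^3 + 1*(-5)^2 + 3*(-5)^1 - 5 = (-1000) + (25) + (-15) + (-5) = -995; answer -995

-995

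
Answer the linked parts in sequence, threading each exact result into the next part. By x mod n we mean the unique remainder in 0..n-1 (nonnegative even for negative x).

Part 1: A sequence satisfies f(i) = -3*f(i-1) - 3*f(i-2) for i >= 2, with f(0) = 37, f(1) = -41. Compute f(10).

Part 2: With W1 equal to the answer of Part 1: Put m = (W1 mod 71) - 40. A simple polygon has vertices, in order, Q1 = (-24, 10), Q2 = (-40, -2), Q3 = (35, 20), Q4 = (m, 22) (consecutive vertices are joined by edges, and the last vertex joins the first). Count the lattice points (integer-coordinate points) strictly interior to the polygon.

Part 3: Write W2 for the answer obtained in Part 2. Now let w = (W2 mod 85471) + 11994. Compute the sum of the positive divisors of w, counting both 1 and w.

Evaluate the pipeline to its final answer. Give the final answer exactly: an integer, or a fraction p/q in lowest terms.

Part 1: f(2) = -3*(-41) - 3*(37) = 12; iterating: f(2)=12, f(3)=87, f(4)=-297, f(5)=630, f(6)=-999, f(7)=1107, f(8)=-324, f(9)=-2349, f(10)=8019; answer 8019
Part 2: W1 = 8019; m = 27; cross terms: (-24*-2 - -40*10)=448, (-40*20 - 35*-2)=-730, (35*22 - 27*20)=230, (27*10 - -24*22)=798; twice the area = |746| = 746; area = 373; boundary points = 4 + 1 + 2 + 3 = 10; strictly interior points = area - boundary/2 + 1 = 369; answer 369
Part 3: W2 = 369; w = 12363; 12363 = 3 * 13 * 317; sigma = (1 + 3) * (1 + 13) * (1 + 317) = 4 * 14 * 318 = 17808; answer 17808

17808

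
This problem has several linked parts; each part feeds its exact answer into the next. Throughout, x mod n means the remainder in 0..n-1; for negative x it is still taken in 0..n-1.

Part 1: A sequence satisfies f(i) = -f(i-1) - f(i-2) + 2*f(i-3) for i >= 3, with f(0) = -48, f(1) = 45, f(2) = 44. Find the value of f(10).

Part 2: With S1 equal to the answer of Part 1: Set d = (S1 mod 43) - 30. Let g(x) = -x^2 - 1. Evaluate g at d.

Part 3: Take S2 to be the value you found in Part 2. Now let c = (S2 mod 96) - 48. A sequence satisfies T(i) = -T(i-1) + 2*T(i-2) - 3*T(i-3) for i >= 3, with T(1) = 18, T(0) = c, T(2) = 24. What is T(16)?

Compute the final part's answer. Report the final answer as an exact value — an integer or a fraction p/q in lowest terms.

-1342920

Part 1: f(3) = -1*(44) - 1*(45) + 2*(-48) = -185; iterating: f(3)=-185, f(4)=231, f(5)=42, f(6)=-643, f(7)=1063, f(8)=-336, f(9)=-2013, f(10)=4475; answer 4475
Part 2: S1 = 4475; d = -27; -1*(-27)^2 - 1 = (-729) + (-1) = -730; answer -730
Part 3: S2 = -730; c = -10; T(3) = -1*(24) + 2*(18) - 3*(-10) = 42; iterating: T(3)=42, T(4)=-48, T(5)=60, T(6)=-282, T(7)=546, T(8)=-1290, T(9)=3228, T(10)=-7446, T(11)=17772, T(12)=-42348, T(13)=100230, T(14)=-238242, T(15)=565746, T(16)=-1342920; answer -1342920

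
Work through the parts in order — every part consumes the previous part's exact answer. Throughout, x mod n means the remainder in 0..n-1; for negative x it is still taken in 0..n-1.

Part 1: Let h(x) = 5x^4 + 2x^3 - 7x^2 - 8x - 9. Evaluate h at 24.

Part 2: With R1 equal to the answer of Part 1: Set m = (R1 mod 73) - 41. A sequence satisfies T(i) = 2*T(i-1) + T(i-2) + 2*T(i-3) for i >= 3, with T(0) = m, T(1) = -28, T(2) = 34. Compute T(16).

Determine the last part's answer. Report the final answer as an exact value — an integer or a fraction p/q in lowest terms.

-5065538

Part 1: 5*(24)^4 + 2*(24)^3 - 7*(24)^2 - 8*(24)^1 - 9 = (1658880) + (27648) + (-4032) + (-192) + (-9) = 1682295; answer 1682295
Part 2: R1 = 1682295; m = -31; T(3) = 2*(34) + 1*(-28) + 2*(-31) = -22; iterating: T(3)=-22, T(4)=-66, T(5)=-86, T(6)=-282, T(7)=-782, T(8)=-2018, T(9)=-5382, T(10)=-14346, T(11)=-38110, T(12)=-101330, T(13)=-269462, T(14)=-716474, T(15)=-1905070, T(16)=-5065538; answer -5065538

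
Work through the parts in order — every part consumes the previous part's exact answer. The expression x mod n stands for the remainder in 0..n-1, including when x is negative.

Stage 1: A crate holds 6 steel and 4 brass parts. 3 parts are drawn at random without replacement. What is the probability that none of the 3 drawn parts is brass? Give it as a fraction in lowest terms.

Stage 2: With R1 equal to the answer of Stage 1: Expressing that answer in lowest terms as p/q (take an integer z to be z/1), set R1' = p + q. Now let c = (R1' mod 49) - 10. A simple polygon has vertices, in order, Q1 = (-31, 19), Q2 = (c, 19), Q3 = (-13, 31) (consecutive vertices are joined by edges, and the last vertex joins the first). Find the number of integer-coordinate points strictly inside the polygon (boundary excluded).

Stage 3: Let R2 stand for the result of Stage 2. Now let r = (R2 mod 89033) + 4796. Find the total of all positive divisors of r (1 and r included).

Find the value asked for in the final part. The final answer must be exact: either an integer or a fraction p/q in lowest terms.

Stage 1: total draws C(10,3) = 120; favorable C(6,3) = 20; P = 1/6; answer 1/6
Stage 2: R1 = 1/6; threaded value p + q = 7; c = -3; cross terms: (-31*19 - -3*19)=-532, (-3*31 - -13*19)=154, (-13*19 - -31*31)=714; twice the area = |336| = 336; area = 168; boundary points = 28 + 2 + 6 = 36; strictly interior points = area - boundary/2 + 1 = 151; answer 151
Stage 3: R2 = 151; r = 4947; 4947 = 3 * 17 * 97; sigma = (1 + 3) * (1 + 17) * (1 + 97) = 4 * 18 * 98 = 7056; answer 7056

7056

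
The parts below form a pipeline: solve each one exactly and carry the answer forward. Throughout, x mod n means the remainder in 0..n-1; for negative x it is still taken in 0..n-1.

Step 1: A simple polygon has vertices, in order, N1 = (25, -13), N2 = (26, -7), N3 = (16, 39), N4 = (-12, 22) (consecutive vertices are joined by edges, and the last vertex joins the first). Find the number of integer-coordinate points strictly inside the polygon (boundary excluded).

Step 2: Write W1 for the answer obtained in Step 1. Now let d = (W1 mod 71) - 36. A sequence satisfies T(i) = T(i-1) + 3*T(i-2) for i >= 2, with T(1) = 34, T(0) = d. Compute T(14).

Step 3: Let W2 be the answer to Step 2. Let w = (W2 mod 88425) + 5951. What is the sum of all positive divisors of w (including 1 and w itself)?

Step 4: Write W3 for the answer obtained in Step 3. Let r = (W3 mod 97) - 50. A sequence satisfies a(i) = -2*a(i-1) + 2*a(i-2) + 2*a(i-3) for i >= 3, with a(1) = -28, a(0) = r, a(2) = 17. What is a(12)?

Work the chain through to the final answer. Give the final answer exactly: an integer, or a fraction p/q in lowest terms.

313776

Step 1: cross terms: (25*-7 - 26*-13)=163, (26*39 - 16*-7)=1126, (16*22 - -12*39)=820, (-12*-13 - 25*22)=-394; twice the area = |1715| = 1715; area = 1715/2; boundary points = 1 + 2 + 1 + 1 = 5; strictly interior points = area - boundary/2 + 1 = 856; answer 856
Step 2: W1 = 856; d = -32; T(2) = 1*(34) + 3*(-32) = -62; iterating: T(2)=-62, T(3)=40, T(4)=-146, T(5)=-26, T(6)=-464, T(7)=-542, T(8)=-1934, T(9)=-3560, T(10)=-9362, T(11)=-20042, T(12)=-48128, T(13)=-108254, T(14)=-252638; answer -252638
Step 3: W2 = -252638; w = 18588; 18588 = 2^2 * 3 * 1549; sigma = (1 + 2 + 4) * (1 + 3) * (1 + 1549) = 7 * 4 * 1550 = 43400; answer 43400
Step 4: W3 = 43400; r = -9; a(3) = -2*(17) + 2*(-28) + 2*(-9) = -108; iterating: a(3)=-108, a(4)=194, a(5)=-570, a(6)=1312, a(7)=-3376, a(8)=8236, a(9)=-20600, a(10)=50920, a(11)=-126568, a(12)=313776; answer 313776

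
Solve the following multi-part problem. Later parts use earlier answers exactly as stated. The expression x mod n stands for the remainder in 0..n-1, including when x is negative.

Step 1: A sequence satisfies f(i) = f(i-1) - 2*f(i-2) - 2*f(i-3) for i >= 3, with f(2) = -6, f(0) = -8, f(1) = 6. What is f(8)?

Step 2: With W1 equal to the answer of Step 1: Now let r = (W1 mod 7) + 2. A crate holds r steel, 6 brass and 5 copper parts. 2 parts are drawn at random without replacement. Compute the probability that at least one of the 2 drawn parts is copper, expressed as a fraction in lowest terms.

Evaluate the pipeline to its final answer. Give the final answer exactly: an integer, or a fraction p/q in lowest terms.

Step 1: f(3) = 1*(-6) - 2*(6) - 2*(-8) = -2; iterating: f(3)=-2, f(4)=-2, f(5)=14, f(6)=22, f(7)=-2, f(8)=-74; answer -74
Step 2: W1 = -74; r = 5; total draws C(16,2) = 120; complement C(11,2) = 55; favorable 120 - 55 = 65; P = 13/24; answer 13/24

13/24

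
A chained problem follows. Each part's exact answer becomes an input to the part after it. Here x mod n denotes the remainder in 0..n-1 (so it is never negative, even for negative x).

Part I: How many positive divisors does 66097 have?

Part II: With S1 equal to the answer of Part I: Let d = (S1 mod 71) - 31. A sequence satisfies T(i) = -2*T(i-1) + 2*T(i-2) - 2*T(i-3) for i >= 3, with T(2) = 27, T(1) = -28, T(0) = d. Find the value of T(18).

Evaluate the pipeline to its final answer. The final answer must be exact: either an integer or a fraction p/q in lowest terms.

684390144

Part I: 66097 = 157 * 421; number of divisors = (1+1) * (1+1) = 4; answer 4
Part II: S1 = 4; d = -27; T(3) = -2*(27) + 2*(-28) - 2*(-27) = -56; iterating: T(3)=-56, T(4)=222, T(5)=-610, T(6)=1776, T(7)=-5216, T(8)=15204, T(9)=-44392, T(10)=129624, T(11)=-378440, T(12)=1104912, T(13)=-3225952, T(14)=9418608, T(15)=-27498944, T(16)=80287008, T(17)=-234409120, T(18)=684390144; answer 684390144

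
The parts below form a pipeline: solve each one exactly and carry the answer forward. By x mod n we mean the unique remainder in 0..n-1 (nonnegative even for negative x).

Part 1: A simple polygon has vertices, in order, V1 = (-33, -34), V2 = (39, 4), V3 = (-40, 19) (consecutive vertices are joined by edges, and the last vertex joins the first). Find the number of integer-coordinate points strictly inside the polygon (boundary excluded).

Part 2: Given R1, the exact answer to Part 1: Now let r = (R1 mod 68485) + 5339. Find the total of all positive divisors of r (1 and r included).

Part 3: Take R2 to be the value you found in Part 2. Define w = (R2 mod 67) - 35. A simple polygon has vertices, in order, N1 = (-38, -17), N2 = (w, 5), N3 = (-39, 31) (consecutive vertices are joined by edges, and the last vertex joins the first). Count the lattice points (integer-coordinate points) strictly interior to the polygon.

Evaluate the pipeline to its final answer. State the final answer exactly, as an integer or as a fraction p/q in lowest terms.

394

Part 1: cross terms: (-33*4 - 39*-34)=1194, (39*19 - -40*4)=901, (-40*-34 - -33*19)=1987; twice the area = |4082| = 4082; area = 2041; boundary points = 2 + 1 + 1 = 4; strictly interior points = area - boundary/2 + 1 = 2040; answer 2040
Part 2: R1 = 2040; r = 7379; 7379 = 47 * 157; sigma = (1 + 47) * (1 + 157) = 48 * 158 = 7584; answer 7584
Part 3: R2 = 7584; w = -22; cross terms: (-38*5 - -22*-17)=-564, (-22*31 - -39*5)=-487, (-39*-17 - -38*31)=1841; twice the area = |790| = 790; area = 395; boundary points = 2 + 1 + 1 = 4; strictly interior points = area - boundary/2 + 1 = 394; answer 394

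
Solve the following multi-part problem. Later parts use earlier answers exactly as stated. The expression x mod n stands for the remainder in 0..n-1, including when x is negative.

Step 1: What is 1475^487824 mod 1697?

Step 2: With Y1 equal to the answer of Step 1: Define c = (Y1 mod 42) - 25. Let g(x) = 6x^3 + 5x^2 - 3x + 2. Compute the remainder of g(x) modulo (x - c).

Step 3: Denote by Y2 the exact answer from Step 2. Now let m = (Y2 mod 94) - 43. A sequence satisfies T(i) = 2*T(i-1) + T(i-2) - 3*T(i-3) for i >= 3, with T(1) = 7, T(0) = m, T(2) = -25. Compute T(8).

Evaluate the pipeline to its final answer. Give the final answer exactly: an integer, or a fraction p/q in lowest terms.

Step 1: squarings mod 1697: 1475^1=1475, 1475^2=71, 1475^4=1647, 1475^8=803, 1475^16=1646, 1475^32=904, 1475^64=959, 1475^128=1604, 1475^256=164, 1475^512=1441, 1475^1024=1050, 1475^2048=1147, 1475^4096=434, 1475^8192=1686, 1475^16384=121, 1475^32768=1065, 1475^65536=629, 1475^131072=240, 1475^262144=1599; 1475^487824 = 1475^16 * 1475^128 * 1475^256 * 1475^4096 * 1475^8192 * 1475^16384 * 1475^65536 * 1475^131072 * 1475^262144 = 1119 (mod 1697); answer 1119
Step 2: Y1 = 1119; c = 2; remainder = value at the root: 6*(2)^3 + 5*(2)^2 - 3*(2)^1 + 2 = (48) + (20) + (-6) + (2) = 64; answer 64
Step 3: Y2 = 64; m = 21; T(3) = 2*(-25) + 1*(7) - 3*(21) = -106; iterating: T(3)=-106, T(4)=-258, T(5)=-547, T(6)=-1034, T(7)=-1841, T(8)=-3075; answer -3075

-3075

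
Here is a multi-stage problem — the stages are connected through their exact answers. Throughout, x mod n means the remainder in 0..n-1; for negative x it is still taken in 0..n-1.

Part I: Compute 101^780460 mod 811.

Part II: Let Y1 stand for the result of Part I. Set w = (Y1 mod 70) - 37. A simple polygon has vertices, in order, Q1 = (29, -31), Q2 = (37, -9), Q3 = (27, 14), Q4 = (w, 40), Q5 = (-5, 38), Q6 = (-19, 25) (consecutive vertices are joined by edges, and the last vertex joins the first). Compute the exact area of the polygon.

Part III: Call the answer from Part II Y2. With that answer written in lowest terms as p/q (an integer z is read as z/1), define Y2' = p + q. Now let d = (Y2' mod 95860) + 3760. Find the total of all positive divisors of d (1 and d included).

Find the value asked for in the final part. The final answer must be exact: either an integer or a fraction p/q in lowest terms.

Part I: squarings mod 811: 101^1=101, 101^2=469, 101^4=180, 101^8=771, 101^16=789, 101^32=484, 101^64=688, 101^128=531, 101^256=544, 101^512=732, 101^1024=564, 101^2048=184, 101^4096=605, 101^8192=264, 101^16384=761, 101^32768=67, 101^65536=434, 101^131072=204, 101^262144=255, 101^524288=145; 101^780460 = 101^4 * 101^8 * 101^32 * 101^128 * 101^2048 * 101^8192 * 101^16384 * 101^32768 * 101^65536 * 101^131072 * 101^524288 = 330 (mod 811); answer 330
Part II: Y1 = 330; w = 13; cross terms: (29*-9 - 37*-31)=886, (37*14 - 27*-9)=761, (27*40 - 13*14)=898, (13*38 - -5*40)=694, (-5*25 - -19*38)=597, (-19*-31 - 29*25)=-136; twice the area = |3700| = 3700; area = 1850; answer 1850
Part III: Y2 = 1850; threaded value p + q = 1851; d = 5611; 5611 = 31 * 181; sigma = (1 + 31) * (1 + 181) = 32 * 182 = 5824; answer 5824

5824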